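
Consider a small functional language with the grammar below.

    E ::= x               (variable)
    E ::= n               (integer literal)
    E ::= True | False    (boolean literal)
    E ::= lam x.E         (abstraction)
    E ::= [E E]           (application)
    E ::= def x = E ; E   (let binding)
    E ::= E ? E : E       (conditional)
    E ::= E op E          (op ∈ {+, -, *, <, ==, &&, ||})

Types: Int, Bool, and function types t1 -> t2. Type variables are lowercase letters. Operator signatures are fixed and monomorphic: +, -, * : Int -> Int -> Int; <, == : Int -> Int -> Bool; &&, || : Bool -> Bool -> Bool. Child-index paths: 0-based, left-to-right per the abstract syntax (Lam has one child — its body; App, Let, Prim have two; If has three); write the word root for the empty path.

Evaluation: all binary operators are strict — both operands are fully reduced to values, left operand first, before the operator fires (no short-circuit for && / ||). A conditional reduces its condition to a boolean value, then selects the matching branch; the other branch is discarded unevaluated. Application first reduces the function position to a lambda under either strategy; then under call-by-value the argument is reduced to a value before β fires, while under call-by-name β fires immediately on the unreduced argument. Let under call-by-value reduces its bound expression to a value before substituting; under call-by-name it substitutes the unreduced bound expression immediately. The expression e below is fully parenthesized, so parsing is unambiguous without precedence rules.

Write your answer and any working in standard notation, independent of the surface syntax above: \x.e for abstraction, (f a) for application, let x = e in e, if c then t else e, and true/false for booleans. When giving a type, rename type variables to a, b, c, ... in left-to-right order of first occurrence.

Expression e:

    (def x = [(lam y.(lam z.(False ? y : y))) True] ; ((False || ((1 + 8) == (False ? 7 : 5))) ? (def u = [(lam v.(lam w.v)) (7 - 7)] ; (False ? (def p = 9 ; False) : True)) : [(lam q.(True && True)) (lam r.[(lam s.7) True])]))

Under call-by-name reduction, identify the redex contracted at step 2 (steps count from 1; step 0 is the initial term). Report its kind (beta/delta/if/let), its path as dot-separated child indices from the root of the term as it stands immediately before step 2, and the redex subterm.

Working:
step 0: (let x = ((\y.(\z.(if false then y else y))) true) in (if (false || ((1 + 8) == (if false then 7 else 5))) then (let u = ((\v.(\w.v)) (7 - 7)) in (if false then (let p = 9 in false) else true)) else ((\q.(true && true)) (\r.((\s.7) true)))))
step 1: [let@root] (if (false || ((1 + 8) == (if false then 7 else 5))) then (let u = ((\v.(\w.v)) (7 - 7)) in (if false then (let p = 9 in false) else true)) else ((\q.(true && true)) (\r.((\s.7) true))))
step 2: [delta@0.1.0] (if (false || (9 == (if false then 7 else 5))) then (let u = ((\v.(\w.v)) (7 - 7)) in (if false then (let p = 9 in false) else true)) else ((\q.(true && true)) (\r.((\s.7) true))))

Answer: delta at 0.1.0 : (1 + 8)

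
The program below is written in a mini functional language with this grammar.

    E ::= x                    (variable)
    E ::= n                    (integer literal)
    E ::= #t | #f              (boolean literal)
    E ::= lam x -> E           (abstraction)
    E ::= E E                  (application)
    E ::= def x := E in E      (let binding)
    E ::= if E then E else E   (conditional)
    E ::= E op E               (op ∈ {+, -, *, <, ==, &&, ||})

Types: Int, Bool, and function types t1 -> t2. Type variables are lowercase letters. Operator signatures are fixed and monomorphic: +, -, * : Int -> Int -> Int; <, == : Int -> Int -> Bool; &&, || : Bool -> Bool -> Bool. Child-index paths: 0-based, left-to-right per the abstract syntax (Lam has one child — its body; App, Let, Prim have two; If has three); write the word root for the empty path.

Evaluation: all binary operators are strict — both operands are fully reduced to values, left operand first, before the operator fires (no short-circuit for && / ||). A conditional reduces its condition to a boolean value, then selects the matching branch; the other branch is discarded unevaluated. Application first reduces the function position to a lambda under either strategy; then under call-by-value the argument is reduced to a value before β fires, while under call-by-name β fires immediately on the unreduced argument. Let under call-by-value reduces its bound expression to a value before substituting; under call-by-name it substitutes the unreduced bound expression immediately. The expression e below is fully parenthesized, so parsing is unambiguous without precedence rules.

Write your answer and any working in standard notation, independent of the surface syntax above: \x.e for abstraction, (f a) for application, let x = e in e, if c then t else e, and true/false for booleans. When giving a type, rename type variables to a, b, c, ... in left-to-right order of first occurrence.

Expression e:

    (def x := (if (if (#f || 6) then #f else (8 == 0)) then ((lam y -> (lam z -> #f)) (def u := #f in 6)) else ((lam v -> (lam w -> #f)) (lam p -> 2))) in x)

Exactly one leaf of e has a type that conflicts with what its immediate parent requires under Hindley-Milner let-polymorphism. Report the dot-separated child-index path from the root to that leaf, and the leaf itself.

Answer: 0.0.0.1 : 6

Trace:
  unify Bool ~ Bool
  unify Int ~ Bool
  FAIL: mismatch Int ~ Bool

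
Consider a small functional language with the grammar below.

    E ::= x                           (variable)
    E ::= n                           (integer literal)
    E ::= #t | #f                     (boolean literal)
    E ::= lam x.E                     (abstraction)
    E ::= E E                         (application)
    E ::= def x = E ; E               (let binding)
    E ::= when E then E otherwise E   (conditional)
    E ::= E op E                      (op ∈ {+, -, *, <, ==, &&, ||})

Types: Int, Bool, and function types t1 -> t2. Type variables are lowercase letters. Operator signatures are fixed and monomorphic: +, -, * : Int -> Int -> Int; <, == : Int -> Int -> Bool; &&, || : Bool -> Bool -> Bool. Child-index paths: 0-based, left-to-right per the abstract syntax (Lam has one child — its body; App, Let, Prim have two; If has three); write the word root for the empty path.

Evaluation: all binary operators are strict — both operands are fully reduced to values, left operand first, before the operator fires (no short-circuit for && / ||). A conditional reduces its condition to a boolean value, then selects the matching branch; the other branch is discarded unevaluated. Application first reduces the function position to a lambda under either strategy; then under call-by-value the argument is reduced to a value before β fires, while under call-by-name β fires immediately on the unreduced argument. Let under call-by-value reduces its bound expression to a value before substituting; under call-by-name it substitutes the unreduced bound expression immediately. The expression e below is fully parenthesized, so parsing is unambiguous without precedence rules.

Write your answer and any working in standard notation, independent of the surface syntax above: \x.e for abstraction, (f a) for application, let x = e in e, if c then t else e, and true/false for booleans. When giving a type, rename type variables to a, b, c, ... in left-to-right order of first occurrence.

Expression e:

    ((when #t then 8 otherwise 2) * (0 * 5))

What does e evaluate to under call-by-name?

Answer: 0

Working:
step 0: ((if true then 8 else 2) * (0 * 5))
step 1: [if@0] (8 * (0 * 5))
step 2: [delta@1] (8 * 0)
step 3: [delta@root] 0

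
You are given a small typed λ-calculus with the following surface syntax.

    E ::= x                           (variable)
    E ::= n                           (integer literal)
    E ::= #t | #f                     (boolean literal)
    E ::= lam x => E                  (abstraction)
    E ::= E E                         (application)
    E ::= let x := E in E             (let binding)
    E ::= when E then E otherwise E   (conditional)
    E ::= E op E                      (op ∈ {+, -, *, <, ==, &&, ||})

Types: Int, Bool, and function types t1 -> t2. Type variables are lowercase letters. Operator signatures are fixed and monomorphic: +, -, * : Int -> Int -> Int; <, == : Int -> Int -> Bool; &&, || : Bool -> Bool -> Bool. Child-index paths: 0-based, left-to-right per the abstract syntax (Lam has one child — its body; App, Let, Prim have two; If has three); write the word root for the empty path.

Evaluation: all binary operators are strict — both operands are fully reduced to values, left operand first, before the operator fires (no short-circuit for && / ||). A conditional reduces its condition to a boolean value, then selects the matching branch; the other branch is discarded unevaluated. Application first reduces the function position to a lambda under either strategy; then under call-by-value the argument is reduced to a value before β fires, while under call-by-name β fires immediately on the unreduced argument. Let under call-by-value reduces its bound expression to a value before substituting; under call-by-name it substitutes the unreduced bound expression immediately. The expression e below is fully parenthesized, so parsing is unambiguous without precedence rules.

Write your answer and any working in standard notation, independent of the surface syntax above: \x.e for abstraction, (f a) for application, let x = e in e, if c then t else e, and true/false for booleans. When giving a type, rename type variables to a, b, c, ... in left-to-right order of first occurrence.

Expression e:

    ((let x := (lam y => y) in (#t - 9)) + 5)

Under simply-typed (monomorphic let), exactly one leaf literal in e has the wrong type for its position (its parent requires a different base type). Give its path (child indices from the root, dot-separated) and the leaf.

Answer: 0.1.0 : true

Working:
y : a
\y._ : a -> a
let x : a -> a
  unify Bool ~ Int
  FAIL: mismatch Bool ~ Int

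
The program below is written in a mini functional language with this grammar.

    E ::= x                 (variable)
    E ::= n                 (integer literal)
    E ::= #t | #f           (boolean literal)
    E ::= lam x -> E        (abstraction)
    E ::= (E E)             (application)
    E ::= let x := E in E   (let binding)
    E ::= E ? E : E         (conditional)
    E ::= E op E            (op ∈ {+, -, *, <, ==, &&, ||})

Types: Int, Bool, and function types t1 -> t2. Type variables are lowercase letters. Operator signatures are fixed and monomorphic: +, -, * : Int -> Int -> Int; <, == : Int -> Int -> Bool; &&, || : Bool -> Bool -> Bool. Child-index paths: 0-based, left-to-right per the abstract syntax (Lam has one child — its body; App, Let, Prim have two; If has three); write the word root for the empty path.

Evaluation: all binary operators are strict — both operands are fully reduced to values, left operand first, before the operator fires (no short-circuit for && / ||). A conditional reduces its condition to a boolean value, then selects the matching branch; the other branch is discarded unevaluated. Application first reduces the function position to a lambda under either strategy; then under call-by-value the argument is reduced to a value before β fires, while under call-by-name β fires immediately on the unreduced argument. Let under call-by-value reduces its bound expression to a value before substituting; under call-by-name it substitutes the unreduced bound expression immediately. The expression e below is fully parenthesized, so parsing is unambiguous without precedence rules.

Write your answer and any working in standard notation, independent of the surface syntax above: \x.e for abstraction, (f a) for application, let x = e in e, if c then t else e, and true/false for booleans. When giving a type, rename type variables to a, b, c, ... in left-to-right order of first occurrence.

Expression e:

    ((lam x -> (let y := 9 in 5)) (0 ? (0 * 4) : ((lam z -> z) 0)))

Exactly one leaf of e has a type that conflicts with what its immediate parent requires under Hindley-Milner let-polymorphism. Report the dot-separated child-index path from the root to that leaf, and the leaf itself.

Answer: 1.0 : 0

Derivation:
let y : Int
\x._ : a -> Int
  unify Int ~ Bool
  FAIL: mismatch Int ~ Bool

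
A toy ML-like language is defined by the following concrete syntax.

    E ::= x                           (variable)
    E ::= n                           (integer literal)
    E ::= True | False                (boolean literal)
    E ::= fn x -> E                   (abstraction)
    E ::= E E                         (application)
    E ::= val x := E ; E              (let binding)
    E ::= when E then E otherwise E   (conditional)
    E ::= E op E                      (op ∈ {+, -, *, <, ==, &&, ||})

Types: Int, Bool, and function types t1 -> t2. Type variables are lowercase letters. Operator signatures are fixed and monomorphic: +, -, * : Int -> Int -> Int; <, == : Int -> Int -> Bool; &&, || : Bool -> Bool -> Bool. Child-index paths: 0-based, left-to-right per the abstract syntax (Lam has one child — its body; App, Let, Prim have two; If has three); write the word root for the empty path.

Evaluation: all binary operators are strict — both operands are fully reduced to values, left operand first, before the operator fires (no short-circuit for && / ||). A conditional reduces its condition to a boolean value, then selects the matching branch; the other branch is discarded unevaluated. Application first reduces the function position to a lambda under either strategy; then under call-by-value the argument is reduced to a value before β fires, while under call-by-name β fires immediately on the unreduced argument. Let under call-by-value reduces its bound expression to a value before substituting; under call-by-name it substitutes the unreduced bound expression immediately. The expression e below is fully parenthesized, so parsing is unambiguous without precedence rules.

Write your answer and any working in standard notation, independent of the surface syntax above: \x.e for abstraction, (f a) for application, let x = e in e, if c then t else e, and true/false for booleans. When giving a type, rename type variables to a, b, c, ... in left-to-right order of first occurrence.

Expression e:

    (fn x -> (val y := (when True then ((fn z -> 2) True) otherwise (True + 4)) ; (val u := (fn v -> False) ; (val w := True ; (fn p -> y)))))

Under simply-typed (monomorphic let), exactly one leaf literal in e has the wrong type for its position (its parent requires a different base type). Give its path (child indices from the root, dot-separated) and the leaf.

Working:
  unify Bool ~ Bool
\z._ : b -> Int
  unify b -> Int ~ Bool -> c
  unify b ~ Bool
  unify Int ~ c
_ _ : Int
  unify Bool ~ Int
  FAIL: mismatch Bool ~ Int

Answer: 0.0.2.0 : true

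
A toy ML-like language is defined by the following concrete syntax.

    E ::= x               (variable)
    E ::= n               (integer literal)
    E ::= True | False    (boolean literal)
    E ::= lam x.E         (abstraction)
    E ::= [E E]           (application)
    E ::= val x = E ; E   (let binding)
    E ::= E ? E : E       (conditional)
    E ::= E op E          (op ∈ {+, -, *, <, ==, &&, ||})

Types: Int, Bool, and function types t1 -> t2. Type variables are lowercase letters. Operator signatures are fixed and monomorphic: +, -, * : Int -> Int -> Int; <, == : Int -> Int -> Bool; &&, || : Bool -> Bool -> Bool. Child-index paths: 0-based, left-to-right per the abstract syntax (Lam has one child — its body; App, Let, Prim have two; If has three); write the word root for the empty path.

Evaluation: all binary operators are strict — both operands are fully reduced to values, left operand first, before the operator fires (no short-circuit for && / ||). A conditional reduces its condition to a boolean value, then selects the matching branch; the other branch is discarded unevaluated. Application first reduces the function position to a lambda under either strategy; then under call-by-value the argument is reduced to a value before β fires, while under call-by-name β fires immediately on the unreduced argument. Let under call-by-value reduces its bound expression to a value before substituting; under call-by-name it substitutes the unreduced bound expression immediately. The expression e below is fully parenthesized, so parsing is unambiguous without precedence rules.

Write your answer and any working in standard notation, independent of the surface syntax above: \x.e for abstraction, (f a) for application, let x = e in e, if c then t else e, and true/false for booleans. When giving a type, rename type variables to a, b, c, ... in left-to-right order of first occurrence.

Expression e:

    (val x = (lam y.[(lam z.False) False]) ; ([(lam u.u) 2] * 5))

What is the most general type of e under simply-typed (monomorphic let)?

Answer: Int

Working:
\z._ : b -> Bool
  unify b -> Bool ~ Bool -> c
  unify b ~ Bool
  unify Bool ~ c
_ _ : Bool
\y._ : a -> Bool
let x : a -> Bool
u : d
\u._ : d -> d
  unify d -> d ~ Int -> e
  unify d ~ Int
  unify Int ~ e
_ _ : Int
  unify Int ~ Int
  unify Int ~ Int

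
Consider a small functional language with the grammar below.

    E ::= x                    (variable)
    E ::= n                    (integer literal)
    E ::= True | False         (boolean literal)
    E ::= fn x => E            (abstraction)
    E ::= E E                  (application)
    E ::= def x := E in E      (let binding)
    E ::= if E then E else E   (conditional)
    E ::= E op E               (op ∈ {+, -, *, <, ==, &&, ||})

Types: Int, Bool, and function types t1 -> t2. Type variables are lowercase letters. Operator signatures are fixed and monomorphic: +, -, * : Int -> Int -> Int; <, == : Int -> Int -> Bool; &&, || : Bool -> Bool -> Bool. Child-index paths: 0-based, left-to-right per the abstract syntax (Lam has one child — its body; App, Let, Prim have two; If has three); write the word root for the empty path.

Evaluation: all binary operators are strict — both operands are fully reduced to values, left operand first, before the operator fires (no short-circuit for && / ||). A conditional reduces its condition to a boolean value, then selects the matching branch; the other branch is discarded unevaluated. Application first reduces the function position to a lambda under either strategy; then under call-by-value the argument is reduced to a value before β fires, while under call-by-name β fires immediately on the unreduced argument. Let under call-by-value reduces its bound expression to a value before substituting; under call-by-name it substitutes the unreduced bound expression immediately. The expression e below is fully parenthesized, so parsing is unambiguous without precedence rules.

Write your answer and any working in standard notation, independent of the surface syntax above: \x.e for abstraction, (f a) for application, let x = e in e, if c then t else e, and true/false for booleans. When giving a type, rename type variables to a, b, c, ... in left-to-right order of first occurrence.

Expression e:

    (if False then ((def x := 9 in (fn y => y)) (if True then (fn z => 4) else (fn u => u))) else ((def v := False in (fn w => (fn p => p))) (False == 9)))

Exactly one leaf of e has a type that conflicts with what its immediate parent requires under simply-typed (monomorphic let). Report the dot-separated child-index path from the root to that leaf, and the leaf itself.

Derivation:
  unify Bool ~ Bool
let x : Int
y : a
\y._ : a -> a
  unify Bool ~ Bool
\z._ : b -> Int
u : c
\u._ : c -> c
  unify b -> Int ~ c -> c
  unify b ~ c
  unify Int ~ c
  unify a -> a ~ (Int -> Int) -> d
  unify a ~ Int -> Int
  unify Int -> Int ~ d
_ _ : Int -> Int
let v : Bool
p : f
\p._ : f -> f
\w._ : e -> f -> f
  unify Bool ~ Int
  FAIL: mismatch Bool ~ Int

Answer: 2.1.0 : false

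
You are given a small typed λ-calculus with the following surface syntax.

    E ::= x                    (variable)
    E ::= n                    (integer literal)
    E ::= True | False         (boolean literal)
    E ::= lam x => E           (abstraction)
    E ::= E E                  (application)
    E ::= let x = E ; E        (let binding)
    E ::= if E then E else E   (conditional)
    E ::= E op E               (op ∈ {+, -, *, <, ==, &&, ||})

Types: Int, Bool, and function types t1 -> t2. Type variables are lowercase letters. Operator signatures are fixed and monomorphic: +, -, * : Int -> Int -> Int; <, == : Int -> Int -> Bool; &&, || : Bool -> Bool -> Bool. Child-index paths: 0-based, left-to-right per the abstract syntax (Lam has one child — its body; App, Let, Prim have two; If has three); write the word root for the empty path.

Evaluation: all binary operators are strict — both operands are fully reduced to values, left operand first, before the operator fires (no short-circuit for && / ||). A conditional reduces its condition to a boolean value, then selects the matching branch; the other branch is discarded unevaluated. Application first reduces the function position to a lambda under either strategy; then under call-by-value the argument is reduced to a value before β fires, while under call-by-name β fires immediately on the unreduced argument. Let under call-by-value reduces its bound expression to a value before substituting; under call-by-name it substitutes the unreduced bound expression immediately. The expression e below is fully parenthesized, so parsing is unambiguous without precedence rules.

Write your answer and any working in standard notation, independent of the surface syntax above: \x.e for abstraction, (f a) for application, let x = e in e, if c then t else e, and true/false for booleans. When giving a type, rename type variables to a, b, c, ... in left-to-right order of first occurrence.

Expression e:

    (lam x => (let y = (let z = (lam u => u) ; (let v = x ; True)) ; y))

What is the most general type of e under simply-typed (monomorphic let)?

Trace:
u : b
\u._ : b -> b
let z : b -> b
x : a
let v : a
let y : Bool
y : Bool
\x._ : a -> Bool

Answer: a -> Bool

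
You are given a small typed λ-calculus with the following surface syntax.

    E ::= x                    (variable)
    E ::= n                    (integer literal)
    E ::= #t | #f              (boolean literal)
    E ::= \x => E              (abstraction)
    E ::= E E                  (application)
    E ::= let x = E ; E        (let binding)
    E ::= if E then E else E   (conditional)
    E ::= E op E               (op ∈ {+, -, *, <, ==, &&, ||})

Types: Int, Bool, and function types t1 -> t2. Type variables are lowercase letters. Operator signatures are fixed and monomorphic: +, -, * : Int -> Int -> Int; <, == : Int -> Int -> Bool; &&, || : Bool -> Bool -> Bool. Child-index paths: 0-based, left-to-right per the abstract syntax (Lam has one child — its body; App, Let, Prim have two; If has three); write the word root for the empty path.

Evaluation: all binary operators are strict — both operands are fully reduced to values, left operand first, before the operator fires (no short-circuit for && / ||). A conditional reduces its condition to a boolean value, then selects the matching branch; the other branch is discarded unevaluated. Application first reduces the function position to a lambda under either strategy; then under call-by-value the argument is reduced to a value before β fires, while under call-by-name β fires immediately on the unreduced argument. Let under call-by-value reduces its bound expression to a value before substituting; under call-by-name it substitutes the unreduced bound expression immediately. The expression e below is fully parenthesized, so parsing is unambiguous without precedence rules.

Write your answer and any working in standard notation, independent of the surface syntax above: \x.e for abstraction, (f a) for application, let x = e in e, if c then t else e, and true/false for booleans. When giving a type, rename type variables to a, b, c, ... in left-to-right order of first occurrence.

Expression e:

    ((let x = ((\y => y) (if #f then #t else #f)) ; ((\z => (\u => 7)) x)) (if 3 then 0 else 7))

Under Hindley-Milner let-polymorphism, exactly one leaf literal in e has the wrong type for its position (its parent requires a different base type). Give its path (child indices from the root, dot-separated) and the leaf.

Answer: 1.0 : 3

Working:
y : a
\y._ : a -> a
  unify Bool ~ Bool
  unify Bool ~ Bool
  unify a -> a ~ Bool -> b
  unify a ~ Bool
  unify Bool ~ b
_ _ : Bool
let x : Bool
\u._ : d -> Int
\z._ : c -> d -> Int
x : Bool
  unify c -> d -> Int ~ Bool -> e
  unify c ~ Bool
  unify d -> Int ~ e
_ _ : d -> Int
  unify Int ~ Bool
  FAIL: mismatch Int ~ Bool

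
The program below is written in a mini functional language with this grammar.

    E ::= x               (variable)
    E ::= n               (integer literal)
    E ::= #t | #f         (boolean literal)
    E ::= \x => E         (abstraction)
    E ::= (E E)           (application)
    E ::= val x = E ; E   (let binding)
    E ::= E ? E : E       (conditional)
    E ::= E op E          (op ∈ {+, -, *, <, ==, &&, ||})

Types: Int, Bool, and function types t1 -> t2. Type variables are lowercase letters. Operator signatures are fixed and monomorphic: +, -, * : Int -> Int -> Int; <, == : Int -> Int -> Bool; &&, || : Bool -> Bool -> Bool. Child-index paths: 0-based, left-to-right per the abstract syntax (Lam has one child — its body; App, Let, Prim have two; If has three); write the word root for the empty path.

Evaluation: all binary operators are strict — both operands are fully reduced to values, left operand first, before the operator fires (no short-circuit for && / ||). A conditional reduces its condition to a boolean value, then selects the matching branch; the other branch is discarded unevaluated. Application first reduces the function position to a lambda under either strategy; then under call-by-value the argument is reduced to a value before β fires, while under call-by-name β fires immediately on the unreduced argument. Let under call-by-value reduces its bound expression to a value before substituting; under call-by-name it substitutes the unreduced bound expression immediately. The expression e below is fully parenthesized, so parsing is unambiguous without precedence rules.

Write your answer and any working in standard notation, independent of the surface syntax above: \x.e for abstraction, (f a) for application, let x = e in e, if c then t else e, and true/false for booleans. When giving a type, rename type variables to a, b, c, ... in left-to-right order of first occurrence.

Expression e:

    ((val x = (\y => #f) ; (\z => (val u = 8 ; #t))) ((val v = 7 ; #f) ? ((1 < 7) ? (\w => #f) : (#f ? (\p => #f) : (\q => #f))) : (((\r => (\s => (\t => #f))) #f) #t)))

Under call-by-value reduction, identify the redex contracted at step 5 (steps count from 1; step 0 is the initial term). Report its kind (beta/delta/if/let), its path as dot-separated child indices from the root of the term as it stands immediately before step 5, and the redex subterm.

Working:
step 0: ((let x = (\y.false) in (\z.(let u = 8 in true))) (if (let v = 7 in false) then (if (1 < 7) then (\w.false) else (if false then (\p.false) else (\q.false))) else (((\r.(\s.(\t.false))) false) true)))
step 1: [let@0] ((\z.(let u = 8 in true)) (if (let v = 7 in false) then (if (1 < 7) then (\w.false) else (if false then (\p.false) else (\q.false))) else (((\r.(\s.(\t.false))) false) true)))
step 2: [let@1.0] ((\z.(let u = 8 in true)) (if false then (if (1 < 7) then (\w.false) else (if false then (\p.false) else (\q.false))) else (((\r.(\s.(\t.false))) false) true)))
step 3: [if@1] ((\z.(let u = 8 in true)) (((\r.(\s.(\t.false))) false) true))
step 4: [beta@1.0] ((\z.(let u = 8 in true)) ((\s.(\t.false)) true))
step 5: [beta@1] ((\z.(let u = 8 in true)) (\t.false))

Answer: beta at 1 : ((\s.(\t.false)) true)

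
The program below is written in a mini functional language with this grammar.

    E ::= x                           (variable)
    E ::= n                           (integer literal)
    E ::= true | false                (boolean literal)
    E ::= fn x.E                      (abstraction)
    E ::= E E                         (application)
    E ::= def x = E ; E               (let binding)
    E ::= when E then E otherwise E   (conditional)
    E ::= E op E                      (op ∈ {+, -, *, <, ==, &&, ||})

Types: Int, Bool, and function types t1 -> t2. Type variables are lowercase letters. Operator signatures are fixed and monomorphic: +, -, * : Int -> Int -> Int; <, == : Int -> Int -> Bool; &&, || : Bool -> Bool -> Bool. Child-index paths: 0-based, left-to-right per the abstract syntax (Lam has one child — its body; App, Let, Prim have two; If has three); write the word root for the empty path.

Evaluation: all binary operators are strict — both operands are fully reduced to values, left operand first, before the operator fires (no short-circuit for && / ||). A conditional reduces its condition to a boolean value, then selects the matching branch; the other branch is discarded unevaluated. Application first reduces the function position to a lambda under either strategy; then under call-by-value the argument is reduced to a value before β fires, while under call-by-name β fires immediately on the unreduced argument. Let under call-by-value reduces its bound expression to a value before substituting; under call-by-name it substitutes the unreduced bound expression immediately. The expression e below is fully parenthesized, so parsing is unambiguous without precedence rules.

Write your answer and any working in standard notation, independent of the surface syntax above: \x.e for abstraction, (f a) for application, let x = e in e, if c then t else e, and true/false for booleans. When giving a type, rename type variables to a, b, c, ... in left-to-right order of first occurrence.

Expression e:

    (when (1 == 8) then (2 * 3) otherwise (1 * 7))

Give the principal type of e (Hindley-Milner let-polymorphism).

Working:
  unify Int ~ Int
  unify Int ~ Int
  unify Bool ~ Bool
  unify Int ~ Int
  unify Int ~ Int
  unify Int ~ Int
  unify Int ~ Int
  unify Int ~ Int

Answer: Int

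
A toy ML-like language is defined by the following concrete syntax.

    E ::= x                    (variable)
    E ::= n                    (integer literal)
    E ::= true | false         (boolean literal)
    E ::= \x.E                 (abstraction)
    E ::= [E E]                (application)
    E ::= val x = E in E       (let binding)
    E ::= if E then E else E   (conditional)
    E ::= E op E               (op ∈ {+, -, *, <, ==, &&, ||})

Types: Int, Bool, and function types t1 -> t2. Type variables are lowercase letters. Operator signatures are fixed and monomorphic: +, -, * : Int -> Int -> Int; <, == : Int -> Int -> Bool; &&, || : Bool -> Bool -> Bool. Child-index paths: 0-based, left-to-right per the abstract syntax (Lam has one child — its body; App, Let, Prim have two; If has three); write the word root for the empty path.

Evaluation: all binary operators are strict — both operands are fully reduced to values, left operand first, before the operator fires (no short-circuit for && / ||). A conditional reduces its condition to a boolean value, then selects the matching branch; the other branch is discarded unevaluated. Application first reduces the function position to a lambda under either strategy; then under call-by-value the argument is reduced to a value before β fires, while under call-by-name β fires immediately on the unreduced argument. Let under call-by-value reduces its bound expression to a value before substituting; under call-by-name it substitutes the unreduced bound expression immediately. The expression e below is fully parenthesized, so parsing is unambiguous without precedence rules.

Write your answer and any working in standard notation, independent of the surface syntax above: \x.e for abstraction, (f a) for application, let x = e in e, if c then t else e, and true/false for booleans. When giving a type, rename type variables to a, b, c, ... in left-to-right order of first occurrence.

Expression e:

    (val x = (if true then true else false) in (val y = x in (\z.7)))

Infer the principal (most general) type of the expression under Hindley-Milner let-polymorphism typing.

Working:
  unify Bool ~ Bool
  unify Bool ~ Bool
let x : Bool
x : Bool
let y : Bool
\z._ : a -> Int

Answer: a -> Int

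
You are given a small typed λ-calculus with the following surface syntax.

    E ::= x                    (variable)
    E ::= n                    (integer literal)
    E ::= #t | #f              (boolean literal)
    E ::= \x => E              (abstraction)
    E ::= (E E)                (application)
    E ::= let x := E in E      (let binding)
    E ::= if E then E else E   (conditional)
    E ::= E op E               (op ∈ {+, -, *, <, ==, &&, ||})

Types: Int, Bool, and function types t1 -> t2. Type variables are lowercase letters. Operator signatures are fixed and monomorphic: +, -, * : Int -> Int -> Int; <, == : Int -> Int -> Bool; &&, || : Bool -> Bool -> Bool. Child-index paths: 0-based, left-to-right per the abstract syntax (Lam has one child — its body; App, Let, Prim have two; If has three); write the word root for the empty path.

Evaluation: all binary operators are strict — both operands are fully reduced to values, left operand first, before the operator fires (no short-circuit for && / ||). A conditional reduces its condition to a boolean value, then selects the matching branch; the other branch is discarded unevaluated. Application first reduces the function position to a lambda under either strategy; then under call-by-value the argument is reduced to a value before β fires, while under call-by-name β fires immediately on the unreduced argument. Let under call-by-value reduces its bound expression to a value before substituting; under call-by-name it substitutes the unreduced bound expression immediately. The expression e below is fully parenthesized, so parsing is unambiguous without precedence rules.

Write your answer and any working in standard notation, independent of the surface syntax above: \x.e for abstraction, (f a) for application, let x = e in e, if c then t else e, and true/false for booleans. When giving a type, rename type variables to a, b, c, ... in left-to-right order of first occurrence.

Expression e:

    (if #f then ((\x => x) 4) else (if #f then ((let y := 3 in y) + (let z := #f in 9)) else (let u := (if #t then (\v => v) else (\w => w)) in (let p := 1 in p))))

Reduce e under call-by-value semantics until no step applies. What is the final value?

Working:
step 0: (if false then ((\x.x) 4) else (if false then ((let y = 3 in y) + (let z = false in 9)) else (let u = (if true then (\v.v) else (\w.w)) in (let p = 1 in p))))
step 1: [if@root] (if false then ((let y = 3 in y) + (let z = false in 9)) else (let u = (if true then (\v.v) else (\w.w)) in (let p = 1 in p)))
step 2: [if@root] (let u = (if true then (\v.v) else (\w.w)) in (let p = 1 in p))
step 3: [if@0] (let u = (\v.v) in (let p = 1 in p))
step 4: [let@root] (let p = 1 in p)
step 5: [let@root] 1

Answer: 1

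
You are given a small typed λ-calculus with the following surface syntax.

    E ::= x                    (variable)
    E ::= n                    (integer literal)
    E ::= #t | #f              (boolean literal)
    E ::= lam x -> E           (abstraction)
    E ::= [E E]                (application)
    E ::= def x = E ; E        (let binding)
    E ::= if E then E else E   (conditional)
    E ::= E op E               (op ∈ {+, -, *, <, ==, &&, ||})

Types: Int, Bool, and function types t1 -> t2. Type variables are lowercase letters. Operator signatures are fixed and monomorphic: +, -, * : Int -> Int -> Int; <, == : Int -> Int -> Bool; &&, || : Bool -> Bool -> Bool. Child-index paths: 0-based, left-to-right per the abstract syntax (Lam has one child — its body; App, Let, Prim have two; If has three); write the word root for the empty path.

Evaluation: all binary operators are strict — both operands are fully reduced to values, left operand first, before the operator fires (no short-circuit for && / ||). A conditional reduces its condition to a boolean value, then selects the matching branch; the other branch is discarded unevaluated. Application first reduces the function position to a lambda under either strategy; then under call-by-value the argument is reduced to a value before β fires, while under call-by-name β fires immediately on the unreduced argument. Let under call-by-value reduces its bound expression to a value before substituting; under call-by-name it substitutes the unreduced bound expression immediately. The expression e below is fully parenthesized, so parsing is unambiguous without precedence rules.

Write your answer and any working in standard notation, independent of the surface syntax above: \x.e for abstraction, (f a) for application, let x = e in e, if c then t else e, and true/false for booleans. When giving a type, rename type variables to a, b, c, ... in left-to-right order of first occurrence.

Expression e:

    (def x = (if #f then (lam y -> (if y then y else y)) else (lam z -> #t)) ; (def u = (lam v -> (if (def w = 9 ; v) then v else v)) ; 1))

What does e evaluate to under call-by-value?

Answer: 1

Trace:
step 0: (let x = (if false then (\y.(if y then y else y)) else (\z.true)) in (let u = (\v.(if (let w = 9 in v) then v else v)) in 1))
step 1: [if@0] (let x = (\z.true) in (let u = (\v.(if (let w = 9 in v) then v else v)) in 1))
step 2: [let@root] (let u = (\v.(if (let w = 9 in v) then v else v)) in 1)
step 3: [let@root] 1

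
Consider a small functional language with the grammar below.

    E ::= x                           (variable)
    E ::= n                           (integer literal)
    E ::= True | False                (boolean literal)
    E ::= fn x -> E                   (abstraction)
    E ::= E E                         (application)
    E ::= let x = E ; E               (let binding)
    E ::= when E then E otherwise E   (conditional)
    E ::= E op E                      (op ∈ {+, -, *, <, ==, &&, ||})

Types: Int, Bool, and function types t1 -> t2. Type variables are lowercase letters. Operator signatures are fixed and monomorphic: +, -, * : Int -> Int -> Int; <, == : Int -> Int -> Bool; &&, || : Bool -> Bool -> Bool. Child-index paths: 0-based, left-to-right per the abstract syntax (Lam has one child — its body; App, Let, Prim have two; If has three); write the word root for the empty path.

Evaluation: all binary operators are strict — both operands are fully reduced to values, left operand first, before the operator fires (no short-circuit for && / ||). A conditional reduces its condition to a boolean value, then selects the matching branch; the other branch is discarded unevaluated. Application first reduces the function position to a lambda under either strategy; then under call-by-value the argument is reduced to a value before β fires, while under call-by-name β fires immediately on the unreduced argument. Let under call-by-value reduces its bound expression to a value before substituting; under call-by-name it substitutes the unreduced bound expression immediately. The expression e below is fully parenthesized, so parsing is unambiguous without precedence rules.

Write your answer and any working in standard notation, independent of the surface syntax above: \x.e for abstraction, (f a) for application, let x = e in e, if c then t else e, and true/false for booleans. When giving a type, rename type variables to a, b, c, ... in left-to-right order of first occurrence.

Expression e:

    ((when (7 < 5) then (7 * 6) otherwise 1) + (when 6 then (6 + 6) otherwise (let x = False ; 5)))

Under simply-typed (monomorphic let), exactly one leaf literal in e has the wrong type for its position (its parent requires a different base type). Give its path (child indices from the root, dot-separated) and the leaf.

Answer: 1.0 : 6

Trace:
  unify Int ~ Int
  unify Int ~ Int
  unify Bool ~ Bool
  unify Int ~ Int
  unify Int ~ Int
  unify Int ~ Int
  unify Int ~ Int
  unify Int ~ Bool
  FAIL: mismatch Int ~ Bool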